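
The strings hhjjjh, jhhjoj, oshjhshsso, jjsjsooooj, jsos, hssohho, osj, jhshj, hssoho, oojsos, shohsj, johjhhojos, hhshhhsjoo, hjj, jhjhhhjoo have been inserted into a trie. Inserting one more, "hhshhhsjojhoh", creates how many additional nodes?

Walking "hhshhhsjojhoh" from the root, the first 9 characters ("hhshhhsjo") follow existing edges; "j" is the first miss.
New nodes needed: |"hhshhhsjojhoh"| − 9 = 13 − 9 = 4.

4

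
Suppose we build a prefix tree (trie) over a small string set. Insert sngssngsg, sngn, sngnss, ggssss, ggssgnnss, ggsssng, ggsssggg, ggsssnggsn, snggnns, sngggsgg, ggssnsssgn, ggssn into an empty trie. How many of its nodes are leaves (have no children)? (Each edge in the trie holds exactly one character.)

9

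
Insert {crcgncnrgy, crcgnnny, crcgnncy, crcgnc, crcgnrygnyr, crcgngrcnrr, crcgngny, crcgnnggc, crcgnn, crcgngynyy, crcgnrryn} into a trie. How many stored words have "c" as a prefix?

Filter for entries beginning with "c":
Matches: "crcgnc", "crcgncnrgy", "crcgngny", "crcgngrcnrr", "crcgngynyy", "crcgnn", "crcgnncy", "crcgnnggc", "crcgnnny", "crcgnrryn", "crcgnrygnyr"
Count: 11

11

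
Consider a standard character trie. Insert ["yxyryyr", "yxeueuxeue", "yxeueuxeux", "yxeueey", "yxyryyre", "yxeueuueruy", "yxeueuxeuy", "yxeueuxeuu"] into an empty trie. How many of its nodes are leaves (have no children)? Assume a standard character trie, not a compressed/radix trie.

A leaf is a node with no children — equivalently, the end of a word that is not a proper prefix of any other stored word.
Those words: "yxeueey", "yxeueuueruy", "yxeueuxeue", "yxeueuxeuu", "yxeueuxeux", "yxeueuxeuy", "yxyryyre"
Leaf count: 7

7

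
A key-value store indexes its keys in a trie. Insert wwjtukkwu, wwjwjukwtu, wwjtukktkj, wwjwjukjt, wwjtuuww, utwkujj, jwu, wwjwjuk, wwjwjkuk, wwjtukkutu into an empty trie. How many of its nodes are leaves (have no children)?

A leaf is a node with no children — equivalently, the end of a word that is not a proper prefix of any other stored word.
Those words: "jwu", "utwkujj", "wwjtukktkj", "wwjtukkutu", "wwjtukkwu", "wwjtuuww", "wwjwjkuk", "wwjwjukjt", "wwjwjukwtu"
Leaf count: 9

9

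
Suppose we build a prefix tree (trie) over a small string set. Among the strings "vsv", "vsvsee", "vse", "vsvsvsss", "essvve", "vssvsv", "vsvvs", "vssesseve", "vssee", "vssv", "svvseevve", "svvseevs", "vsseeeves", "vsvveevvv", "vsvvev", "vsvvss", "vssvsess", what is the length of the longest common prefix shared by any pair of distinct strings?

7

The deepest shared node is where two words last agree before diverging.
"svvseevs" and "svvseevve" agree on "svvseev" (7 characters) before diverging; nothing deeper is shared.
Longest shared-prefix length: 7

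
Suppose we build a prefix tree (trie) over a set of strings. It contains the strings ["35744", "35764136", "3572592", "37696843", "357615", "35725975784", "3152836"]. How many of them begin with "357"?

5

Walk to "357"; the words in its subtree are exactly those with that prefix.
Words under "357": 3572592, 35725975784, 35744, 357615, 35764136
Count: 5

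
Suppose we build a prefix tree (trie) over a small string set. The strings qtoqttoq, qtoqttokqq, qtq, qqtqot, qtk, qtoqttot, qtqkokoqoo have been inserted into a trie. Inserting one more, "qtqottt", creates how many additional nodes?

"qtq" is already a path in the trie; the remaining "ottt" must be added.
New nodes needed: |"qtqottt"| − 3 = 7 − 3 = 4.

4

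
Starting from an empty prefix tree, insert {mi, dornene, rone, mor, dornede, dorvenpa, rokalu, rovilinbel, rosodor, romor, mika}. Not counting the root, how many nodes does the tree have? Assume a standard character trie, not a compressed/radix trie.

Count nodes per top-level branch (shared prefixes stored once):
  'd'-branch (dornede, dornene, dorvenpa): 14 nodes
  'm'-branch (mi, mika, mor): 6 nodes
  'r'-branch (rokalu, romor, rone, rosodor, rovilinbel): 24 nodes
Sum: 44

44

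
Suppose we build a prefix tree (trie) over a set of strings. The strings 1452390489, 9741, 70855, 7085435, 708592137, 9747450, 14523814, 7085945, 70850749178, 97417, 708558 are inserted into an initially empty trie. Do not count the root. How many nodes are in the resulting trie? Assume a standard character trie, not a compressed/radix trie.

45

Count nodes per top-level branch (shared prefixes stored once):
  '1'-branch (14523814, 1452390489): 13 nodes
  '7'-branch (70850749178, 7085435, 70855, 708558, 708592137, 7085945): 23 nodes
  '9'-branch (9741, 97417, 9747450): 9 nodes
Sum: 45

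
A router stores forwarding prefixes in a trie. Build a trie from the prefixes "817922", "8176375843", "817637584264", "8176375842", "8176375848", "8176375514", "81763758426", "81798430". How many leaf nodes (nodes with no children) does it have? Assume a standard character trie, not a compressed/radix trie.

6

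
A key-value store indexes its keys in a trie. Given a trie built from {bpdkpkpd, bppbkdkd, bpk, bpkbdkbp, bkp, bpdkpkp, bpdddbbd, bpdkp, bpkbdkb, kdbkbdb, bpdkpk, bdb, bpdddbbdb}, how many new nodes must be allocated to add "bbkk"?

Walking "bbkk" from the root, the first 1 characters ("b") follow existing edges; "b" is the first miss.
New nodes needed: |"bbkk"| − 1 = 4 − 1 = 3.

3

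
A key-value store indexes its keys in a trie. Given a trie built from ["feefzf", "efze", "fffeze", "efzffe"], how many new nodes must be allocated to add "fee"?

"fee" is already a full path in the trie; only an end-marker is added.
No new nodes are needed: 0.

0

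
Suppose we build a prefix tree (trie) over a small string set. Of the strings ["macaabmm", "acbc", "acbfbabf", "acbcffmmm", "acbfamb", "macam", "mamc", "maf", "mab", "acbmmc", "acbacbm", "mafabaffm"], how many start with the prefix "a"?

Filter for entries beginning with "a":
Words under "a": acbacbm, acbc, acbcffmmm, acbfamb, acbfbabf, acbmmc
Count: 6

6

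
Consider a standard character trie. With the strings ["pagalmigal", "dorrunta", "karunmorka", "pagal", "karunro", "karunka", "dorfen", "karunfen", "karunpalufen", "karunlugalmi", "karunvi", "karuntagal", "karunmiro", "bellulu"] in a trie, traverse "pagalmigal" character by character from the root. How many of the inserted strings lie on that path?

Check each prefix of "pagalmigal" against the stored set — each match is an end-marker on the path.
Prefixes of the query that are stored words: "pagal", "pagalmigal"
Count: 2

2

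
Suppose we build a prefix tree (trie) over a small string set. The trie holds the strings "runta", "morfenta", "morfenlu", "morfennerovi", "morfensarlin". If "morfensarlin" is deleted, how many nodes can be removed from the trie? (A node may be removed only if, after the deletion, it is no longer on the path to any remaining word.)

6

After clearing the end-marker at "morfensarlin", prune upward until reaching a node still needed by another word.
The suffix "sarlin" (6 nodes) is used only by "morfensarlin"; the node for "morfen" still has the child "t", so pruning stops there.
Nodes removed: 6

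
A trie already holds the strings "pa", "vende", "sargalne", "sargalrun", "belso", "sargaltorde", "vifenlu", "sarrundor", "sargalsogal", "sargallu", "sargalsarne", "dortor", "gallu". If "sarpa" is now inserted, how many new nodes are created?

2

"sar" is already a path in the trie; the remaining "pa" must be added.
New nodes needed: |"sarpa"| − 3 = 5 − 3 = 2.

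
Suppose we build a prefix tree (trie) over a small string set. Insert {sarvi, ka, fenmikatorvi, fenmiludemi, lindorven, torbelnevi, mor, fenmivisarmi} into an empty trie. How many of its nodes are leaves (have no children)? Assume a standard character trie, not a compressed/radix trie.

8

Leaves are exactly the stored words that no other stored word extends.
Those words: "fenmikatorvi", "fenmiludemi", "fenmivisarmi", "ka", "lindorven", "mor", "sarvi", "torbelnevi"
Leaf count: 8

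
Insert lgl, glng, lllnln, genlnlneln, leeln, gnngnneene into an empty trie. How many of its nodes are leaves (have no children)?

6

A leaf is a node with no children — equivalently, the end of a word that is not a proper prefix of any other stored word.
Those words: "genlnlneln", "glng", "gnngnneene", "leeln", "lgl", "lllnln"
Leaf count: 6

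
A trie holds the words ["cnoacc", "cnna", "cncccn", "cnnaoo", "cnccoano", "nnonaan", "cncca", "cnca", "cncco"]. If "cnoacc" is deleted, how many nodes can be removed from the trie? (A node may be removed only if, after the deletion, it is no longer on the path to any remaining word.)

4

After clearing the end-marker at "cnoacc", prune upward until reaching a node still needed by another word.
The suffix "oacc" (4 nodes) is used only by "cnoacc"; the node for "cn" still has the child "n", so pruning stops there.
Nodes removed: 4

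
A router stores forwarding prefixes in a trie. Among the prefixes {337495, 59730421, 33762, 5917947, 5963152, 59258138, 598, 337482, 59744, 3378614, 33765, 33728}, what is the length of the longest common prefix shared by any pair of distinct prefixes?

The deepest shared node is where two words last agree before diverging.
e.g. "337482" and "337495" share the prefix "3374" of length 4; no pair shares a longer one.
Longest shared-prefix length: 4

4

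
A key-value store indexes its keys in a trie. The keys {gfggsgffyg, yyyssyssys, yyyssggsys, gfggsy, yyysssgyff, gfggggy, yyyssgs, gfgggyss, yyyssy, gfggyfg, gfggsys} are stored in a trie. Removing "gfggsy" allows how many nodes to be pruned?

A node on "gfggsy"'s path can go only if nothing else ends at it or branches off below it.
Every node on "gfggsy" is still needed (e.g. by "gfggsys"), so nothing is freed.
Nodes removed: 0

0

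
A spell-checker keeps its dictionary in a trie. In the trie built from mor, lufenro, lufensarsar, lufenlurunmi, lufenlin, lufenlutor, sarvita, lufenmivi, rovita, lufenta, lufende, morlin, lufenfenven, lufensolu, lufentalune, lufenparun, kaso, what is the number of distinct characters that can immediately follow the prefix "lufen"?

8

Walk "lufen" from the root, arriving at one node.
Characters that immediately follow "lufen" among the stored strings: {d, f, l, m, p, r, s, t}.
That node has 8 child edges.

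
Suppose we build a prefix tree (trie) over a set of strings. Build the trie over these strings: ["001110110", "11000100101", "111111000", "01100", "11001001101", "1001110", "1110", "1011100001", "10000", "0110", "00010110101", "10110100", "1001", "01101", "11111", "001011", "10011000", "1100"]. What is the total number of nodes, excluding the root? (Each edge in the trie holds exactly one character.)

75

For each word, the new-node count is its length minus the longest prefix already in the trie:
  "001110110" → 9 new (0, 0, 1, 1, 1, 0, 1, 1, 0)
  "11000100101" → 11 new (1, 1, 0, 0, 0, 1, 0, 0, 1, 0, 1)
  "111111000" → prefix "11" already present; 7 new (1, 1, 1, 1, 0, 0, 0)
  "01100" → prefix "0" already present; 4 new (1, 1, 0, 0)
  "11001001101" → prefix "1100" already present; 7 new (1, 0, 0, 1, 1, 0, 1)
  "1001110" → prefix "1" already present; 6 new (0, 0, 1, 1, 1, 0)
  "1110" → prefix "111" already present; 1 new (0)
  "1011100001" → prefix "10" already present; 8 new (1, 1, 1, 0, 0, 0, 0, 1)
  "10000" → prefix "100" already present; 2 new (0, 0)
  "0110" → prefix "0110" already present; 0 new (none)
  "00010110101" → prefix "00" already present; 9 new (0, 1, 0, 1, 1, 0, 1, 0, 1)
  "10110100" → prefix "1011" already present; 4 new (0, 1, 0, 0)
  "1001" → prefix "1001" already present; 0 new (none)
  "01101" → prefix "0110" already present; 1 new (1)
  "11111" → prefix "11111" already present; 0 new (none)
  "001011" → prefix "001" already present; 3 new (0, 1, 1)
  "10011000" → prefix "10011" already present; 3 new (0, 0, 0)
  "1100" → prefix "1100" already present; 0 new (none)
Total nodes = 9 + 11 + 7 + 4 + 7 + 6 + 1 + 8 + 2 + 0 + 9 + 4 + 0 + 1 + 0 + 3 + 3 + 0 = 75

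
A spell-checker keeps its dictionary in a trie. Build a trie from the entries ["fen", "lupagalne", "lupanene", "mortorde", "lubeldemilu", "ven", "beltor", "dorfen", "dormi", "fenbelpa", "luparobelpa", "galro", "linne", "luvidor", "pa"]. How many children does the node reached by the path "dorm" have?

1

Walk "dorm" from the root, arriving at one node.
Characters that immediately follow "dorm" among the stored strings: {i}.
That node has 1 child edge.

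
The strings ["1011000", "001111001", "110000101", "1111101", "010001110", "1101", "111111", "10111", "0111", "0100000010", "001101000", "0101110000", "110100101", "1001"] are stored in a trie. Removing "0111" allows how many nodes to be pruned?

After clearing the end-marker at "0111", prune upward until reaching a node still needed by another word.
The suffix "11" (2 nodes) is used only by "0111"; the node for "01" still has the child "0", so pruning stops there.
Nodes removed: 2

2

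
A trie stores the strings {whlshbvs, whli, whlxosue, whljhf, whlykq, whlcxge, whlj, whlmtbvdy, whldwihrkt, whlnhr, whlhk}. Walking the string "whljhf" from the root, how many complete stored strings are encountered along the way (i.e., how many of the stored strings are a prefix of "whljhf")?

2

Traverse "whljhf" character by character; count nodes along the way that are marked as word ends.
Prefixes of the query that are stored words: "whlj", "whljhf"
Count: 2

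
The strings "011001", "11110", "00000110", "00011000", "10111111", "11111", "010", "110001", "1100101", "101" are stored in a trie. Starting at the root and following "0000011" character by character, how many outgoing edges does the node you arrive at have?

1

The children of the "0000011" node are the distinct next characters among strings starting with "0000011".
Characters that immediately follow "0000011" among the stored strings: {0}.
That node has 1 child edge.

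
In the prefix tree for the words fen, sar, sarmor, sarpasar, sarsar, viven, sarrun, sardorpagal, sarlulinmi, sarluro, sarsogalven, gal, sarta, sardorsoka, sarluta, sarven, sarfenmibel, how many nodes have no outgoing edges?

16

A leaf is a node with no children — equivalently, the end of a word that is not a proper prefix of any other stored word.
Those words: "fen", "gal", "sardorpagal", "sardorsoka", "sarfenmibel", "sarlulinmi", "sarluro", "sarluta", "sarmor", "sarpasar", "sarrun", "sarsar", "sarsogalven", "sarta", "sarven", "viven"
Leaf count: 16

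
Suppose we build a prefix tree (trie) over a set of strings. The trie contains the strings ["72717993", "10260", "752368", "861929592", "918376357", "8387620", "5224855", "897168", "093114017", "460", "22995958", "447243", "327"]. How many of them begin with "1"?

Walk to "1"; the words in its subtree are exactly those with that prefix.
Words under "1": 10260
Count: 1

1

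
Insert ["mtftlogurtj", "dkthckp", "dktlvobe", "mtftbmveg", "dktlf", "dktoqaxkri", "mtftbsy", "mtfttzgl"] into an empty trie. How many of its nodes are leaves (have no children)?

8

Leaves are exactly the stored words that no other stored word extends.
Those words: "dkthckp", "dktlf", "dktlvobe", "dktoqaxkri", "mtftbmveg", "mtftbsy", "mtftlogurtj", "mtfttzgl"
Leaf count: 8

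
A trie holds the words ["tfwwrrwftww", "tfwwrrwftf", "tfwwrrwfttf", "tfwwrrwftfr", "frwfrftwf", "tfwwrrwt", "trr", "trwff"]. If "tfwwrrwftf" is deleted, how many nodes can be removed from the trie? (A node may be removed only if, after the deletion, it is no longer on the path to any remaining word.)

0

After clearing the end-marker at "tfwwrrwftf", prune upward until reaching a node still needed by another word.
Every node on "tfwwrrwftf" is still needed (e.g. by "tfwwrrwftfr"), so nothing is freed.
Nodes removed: 0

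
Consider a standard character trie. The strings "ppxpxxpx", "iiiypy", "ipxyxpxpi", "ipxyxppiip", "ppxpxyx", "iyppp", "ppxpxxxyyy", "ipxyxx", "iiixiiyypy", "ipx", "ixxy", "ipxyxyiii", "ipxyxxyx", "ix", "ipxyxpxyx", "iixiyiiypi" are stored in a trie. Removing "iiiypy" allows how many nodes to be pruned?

3

Walk "iiiypy" from the leaf back toward the root, removing each node that no remaining word uses.
The suffix "ypy" (3 nodes) is used only by "iiiypy"; the node for "iii" still has the child "x", so pruning stops there.
Nodes removed: 3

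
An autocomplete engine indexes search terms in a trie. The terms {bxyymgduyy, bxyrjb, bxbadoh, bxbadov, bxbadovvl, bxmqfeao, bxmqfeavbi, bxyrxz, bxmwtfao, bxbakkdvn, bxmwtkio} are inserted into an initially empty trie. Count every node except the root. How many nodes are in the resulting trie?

45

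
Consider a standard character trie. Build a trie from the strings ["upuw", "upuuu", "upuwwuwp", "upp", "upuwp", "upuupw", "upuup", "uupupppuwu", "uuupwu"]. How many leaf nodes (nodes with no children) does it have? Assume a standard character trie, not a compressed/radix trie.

7

A leaf is a node with no children — equivalently, the end of a word that is not a proper prefix of any other stored word.
Those words: "upp", "upuupw", "upuuu", "upuwp", "upuwwuwp", "uupupppuwu", "uuupwu"
Leaf count: 7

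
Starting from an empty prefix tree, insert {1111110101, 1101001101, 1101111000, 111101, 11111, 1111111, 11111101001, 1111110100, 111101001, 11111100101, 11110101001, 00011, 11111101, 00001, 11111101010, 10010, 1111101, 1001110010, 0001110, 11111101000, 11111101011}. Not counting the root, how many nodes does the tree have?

64

Trace insertions, counting only characters that open a new branch:
  "1111110101" → 10 new (1, 1, 1, 1, 1, 1, 0, 1, 0, 1)
  "1101001101" → prefix "11" already present; 8 new (0, 1, 0, 0, 1, 1, 0, 1)
  "1101111000" → prefix "1101" already present; 6 new (1, 1, 1, 0, 0, 0)
  "111101" → prefix "1111" already present; 2 new (0, 1)
  "11111" → prefix "11111" already present; 0 new (none)
  "1111111" → prefix "111111" already present; 1 new (1)
  "11111101001" → prefix "111111010" already present; 2 new (0, 1)
  "1111110100" → prefix "1111110100" already present; 0 new (none)
  "111101001" → prefix "111101" already present; 3 new (0, 0, 1)
  "11111100101" → prefix "1111110" already present; 4 new (0, 1, 0, 1)
  "11110101001" → prefix "1111010" already present; 4 new (1, 0, 0, 1)
  "00011" → 5 new (0, 0, 0, 1, 1)
  "11111101" → prefix "11111101" already present; 0 new (none)
  "00001" → prefix "000" already present; 2 new (0, 1)
  "11111101010" → prefix "1111110101" already present; 1 new (0)
  "10010" → prefix "1" already present; 4 new (0, 0, 1, 0)
  "1111101" → prefix "11111" already present; 2 new (0, 1)
  "1001110010" → prefix "1001" already present; 6 new (1, 1, 0, 0, 1, 0)
  "0001110" → prefix "00011" already present; 2 new (1, 0)
  "11111101000" → prefix "1111110100" already present; 1 new (0)
  "11111101011" → prefix "1111110101" already present; 1 new (1)
Total nodes = 10 + 8 + 6 + 2 + 0 + 1 + 2 + 0 + 3 + 4 + 4 + 5 + 0 + 2 + 1 + 4 + 2 + 6 + 2 + 1 + 1 = 64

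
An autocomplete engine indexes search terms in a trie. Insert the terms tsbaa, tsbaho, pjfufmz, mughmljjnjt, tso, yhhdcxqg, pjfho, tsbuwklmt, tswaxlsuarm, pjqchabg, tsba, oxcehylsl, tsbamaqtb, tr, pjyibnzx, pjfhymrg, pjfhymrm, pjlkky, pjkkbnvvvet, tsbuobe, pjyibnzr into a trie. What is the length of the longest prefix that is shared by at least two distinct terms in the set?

Look for the deepest trie node that still has at least two words in its subtree.
"pjfhymrg" and "pjfhymrm" agree on "pjfhymr" (7 characters) before diverging; nothing deeper is shared.
Longest shared-prefix length: 7

7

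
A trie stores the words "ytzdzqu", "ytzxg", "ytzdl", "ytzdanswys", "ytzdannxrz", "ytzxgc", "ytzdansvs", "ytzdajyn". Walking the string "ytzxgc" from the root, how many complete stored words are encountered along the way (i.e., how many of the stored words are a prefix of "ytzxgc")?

2

Walk "ytzxgc" from the root; an end-of-word marker is hit whenever a stored word is a prefix of "ytzxgc".
Prefixes of the query that are stored words: "ytzxg", "ytzxgc"
Count: 2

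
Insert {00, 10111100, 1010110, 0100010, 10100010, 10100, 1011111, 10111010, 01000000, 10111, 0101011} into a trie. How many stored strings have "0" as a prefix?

Walk to "0"; the words in its subtree are exactly those with that prefix.
Words under "0": 00, 01000000, 0100010, 0101011
Count: 4

4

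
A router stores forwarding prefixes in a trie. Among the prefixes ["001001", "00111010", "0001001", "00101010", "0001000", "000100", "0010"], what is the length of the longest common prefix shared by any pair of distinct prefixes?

Look for the deepest trie node that still has at least two words in its subtree.
e.g. "000100" and "0001000" share the prefix "000100" of length 6; no pair shares a longer one.
Longest shared-prefix length: 6

6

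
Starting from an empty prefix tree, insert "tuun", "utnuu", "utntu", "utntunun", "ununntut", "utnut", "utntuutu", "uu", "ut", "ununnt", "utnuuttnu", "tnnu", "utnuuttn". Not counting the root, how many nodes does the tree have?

33

Insert word by word; a character creates a node only if that edge doesn't already exist:
  "tuun" → 4 new (t, u, u, n)
  "utnuu" → 5 new (u, t, n, u, u)
  "utntu" → prefix "utn" already present; 2 new (t, u)
  "utntunun" → prefix "utntu" already present; 3 new (n, u, n)
  "ununntut" → prefix "u" already present; 7 new (n, u, n, n, t, u, t)
  "utnut" → prefix "utnu" already present; 1 new (t)
  "utntuutu" → prefix "utntu" already present; 3 new (u, t, u)
  "uu" → prefix "u" already present; 1 new (u)
  "ut" → prefix "ut" already present; 0 new (none)
  "ununnt" → prefix "ununnt" already present; 0 new (none)
  "utnuuttnu" → prefix "utnuu" already present; 4 new (t, t, n, u)
  "tnnu" → prefix "t" already present; 3 new (n, n, u)
  "utnuuttn" → prefix "utnuuttn" already present; 0 new (none)
Total nodes = 4 + 5 + 2 + 3 + 7 + 1 + 3 + 1 + 0 + 0 + 4 + 3 + 0 = 33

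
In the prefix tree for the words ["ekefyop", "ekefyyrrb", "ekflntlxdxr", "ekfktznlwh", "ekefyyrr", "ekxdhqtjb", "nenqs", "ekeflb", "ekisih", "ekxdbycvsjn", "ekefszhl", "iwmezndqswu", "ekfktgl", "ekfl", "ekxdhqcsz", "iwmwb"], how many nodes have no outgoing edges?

14

A leaf is a node with no children — equivalently, the end of a word that is not a proper prefix of any other stored word.
Those words: "ekeflb", "ekefszhl", "ekefyop", "ekefyyrrb", "ekfktgl", "ekfktznlwh", "ekflntlxdxr", "ekisih", "ekxdbycvsjn", "ekxdhqcsz", "ekxdhqtjb", "iwmezndqswu", "iwmwb", "nenqs"
Leaf count: 14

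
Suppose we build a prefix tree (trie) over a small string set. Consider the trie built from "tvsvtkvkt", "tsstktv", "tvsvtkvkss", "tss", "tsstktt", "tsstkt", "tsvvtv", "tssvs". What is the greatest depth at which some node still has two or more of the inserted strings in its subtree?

8

Equivalently: take the maximum, over all pairs, of their longest common prefix length.
"tvsvtkvkss" and "tvsvtkvkt" agree on "tvsvtkvk" (8 characters) before diverging; nothing deeper is shared.
Longest shared-prefix length: 8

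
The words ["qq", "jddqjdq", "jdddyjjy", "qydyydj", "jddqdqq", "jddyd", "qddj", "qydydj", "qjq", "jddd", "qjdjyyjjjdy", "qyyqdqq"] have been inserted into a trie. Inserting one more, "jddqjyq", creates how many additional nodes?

"jddqj" is already a path in the trie; the remaining "yq" must be added.
Each of the 2 remaining characters creates one node.

2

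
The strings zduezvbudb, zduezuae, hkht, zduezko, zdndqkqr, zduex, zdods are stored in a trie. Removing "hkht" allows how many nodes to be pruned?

After clearing the end-marker at "hkht", prune upward until reaching a node still needed by another word.
No other word shares any prefix with "hkht", so all 4 of its nodes go.
Nodes removed: 4

4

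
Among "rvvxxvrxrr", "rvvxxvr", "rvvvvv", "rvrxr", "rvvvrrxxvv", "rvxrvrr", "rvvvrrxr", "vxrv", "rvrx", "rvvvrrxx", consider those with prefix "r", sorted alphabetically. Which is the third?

rvvvrrxr

Filter for "r…" and sort: "rvrx", "rvrxr", "rvvvrrxr", "rvvvrrxx", "rvvvrrxxvv", "rvvvvv", "rvvxxvr", "rvvxxvrxrr", "rvxrvrr"
The 3rd is rvvvrrxr.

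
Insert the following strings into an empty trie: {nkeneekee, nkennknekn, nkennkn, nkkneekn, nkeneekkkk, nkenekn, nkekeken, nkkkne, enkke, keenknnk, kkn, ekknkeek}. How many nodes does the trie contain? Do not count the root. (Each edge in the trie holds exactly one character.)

Insert word by word; a character creates a node only if that edge doesn't already exist:
  "nkeneekee" → 9 new (n, k, e, n, e, e, k, e, e)
  "nkennknekn" → prefix "nken" already present; 6 new (n, k, n, e, k, n)
  "nkennkn" → prefix "nkennkn" already present; 0 new (none)
  "nkkneekn" → prefix "nk" already present; 6 new (k, n, e, e, k, n)
  "nkeneekkkk" → prefix "nkeneek" already present; 3 new (k, k, k)
  "nkenekn" → prefix "nkene" already present; 2 new (k, n)
  "nkekeken" → prefix "nke" already present; 5 new (k, e, k, e, n)
  "nkkkne" → prefix "nkk" already present; 3 new (k, n, e)
  "enkke" → 5 new (e, n, k, k, e)
  "keenknnk" → 8 new (k, e, e, n, k, n, n, k)
  "kkn" → prefix "k" already present; 2 new (k, n)
  "ekknkeek" → prefix "e" already present; 7 new (k, k, n, k, e, e, k)
Total nodes = 9 + 6 + 0 + 6 + 3 + 2 + 5 + 3 + 5 + 8 + 2 + 7 = 56

56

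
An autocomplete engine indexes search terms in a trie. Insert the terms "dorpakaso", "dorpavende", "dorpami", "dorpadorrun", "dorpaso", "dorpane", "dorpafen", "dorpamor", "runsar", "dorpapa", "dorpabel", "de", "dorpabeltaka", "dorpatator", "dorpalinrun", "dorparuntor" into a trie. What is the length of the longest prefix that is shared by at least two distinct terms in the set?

8

Equivalently: take the maximum, over all pairs, of their longest common prefix length.
e.g. "dorpabel" and "dorpabeltaka" share the prefix "dorpabel" of length 8; no pair shares a longer one.
Longest shared-prefix length: 8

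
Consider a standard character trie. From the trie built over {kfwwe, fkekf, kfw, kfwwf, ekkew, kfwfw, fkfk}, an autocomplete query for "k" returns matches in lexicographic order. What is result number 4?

DFS of the "k" subtree visits, in order: "kfw", "kfwfw", "kfwwe", "kfwwf"
The 4th is kfwwf.

kfwwf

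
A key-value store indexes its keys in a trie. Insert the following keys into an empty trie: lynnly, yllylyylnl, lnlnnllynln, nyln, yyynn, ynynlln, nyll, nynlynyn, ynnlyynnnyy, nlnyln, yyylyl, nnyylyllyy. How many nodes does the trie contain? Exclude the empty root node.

73

Insert word by word; a character creates a node only if that edge doesn't already exist:
  "lynnly" → 6 new (l, y, n, n, l, y)
  "yllylyylnl" → 10 new (y, l, l, y, l, y, y, l, n, l)
  "lnlnnllynln" → prefix "l" already present; 10 new (n, l, n, n, l, l, y, n, l, n)
  "nyln" → 4 new (n, y, l, n)
  "yyynn" → prefix "y" already present; 4 new (y, y, n, n)
  "ynynlln" → prefix "y" already present; 6 new (n, y, n, l, l, n)
  "nyll" → prefix "nyl" already present; 1 new (l)
  "nynlynyn" → prefix "ny" already present; 6 new (n, l, y, n, y, n)
  "ynnlyynnnyy" → prefix "yn" already present; 9 new (n, l, y, y, n, n, n, y, y)
  "nlnyln" → prefix "n" already present; 5 new (l, n, y, l, n)
  "yyylyl" → prefix "yyy" already present; 3 new (l, y, l)
  "nnyylyllyy" → prefix "n" already present; 9 new (n, y, y, l, y, l, l, y, y)
Total nodes = 6 + 10 + 10 + 4 + 4 + 6 + 1 + 6 + 9 + 5 + 3 + 9 = 73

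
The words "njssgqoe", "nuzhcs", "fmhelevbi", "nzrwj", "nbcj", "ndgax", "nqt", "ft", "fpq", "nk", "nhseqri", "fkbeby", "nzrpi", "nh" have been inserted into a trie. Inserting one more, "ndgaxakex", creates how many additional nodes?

"ndgax" is already a path in the trie; the remaining "akex" must be added.
So 9 − 5 = 4 new nodes.

4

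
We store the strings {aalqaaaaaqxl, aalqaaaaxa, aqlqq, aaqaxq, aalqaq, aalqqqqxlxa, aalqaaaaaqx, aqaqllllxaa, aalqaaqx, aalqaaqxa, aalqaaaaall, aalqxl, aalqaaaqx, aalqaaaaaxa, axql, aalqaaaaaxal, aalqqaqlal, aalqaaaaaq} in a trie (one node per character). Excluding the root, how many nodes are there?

For each word, the new-node count is its length minus the longest prefix already in the trie:
  "aalqaaaaaqxl" → 12 new (a, a, l, q, a, a, a, a, a, q, x, l)
  "aalqaaaaxa" → prefix "aalqaaaa" already present; 2 new (x, a)
  "aqlqq" → prefix "a" already present; 4 new (q, l, q, q)
  "aaqaxq" → prefix "aa" already present; 4 new (q, a, x, q)
  "aalqaq" → prefix "aalqa" already present; 1 new (q)
  "aalqqqqxlxa" → prefix "aalq" already present; 7 new (q, q, q, x, l, x, a)
  "aalqaaaaaqx" → prefix "aalqaaaaaqx" already present; 0 new (none)
  "aqaqllllxaa" → prefix "aq" already present; 9 new (a, q, l, l, l, l, x, a, a)
  "aalqaaqx" → prefix "aalqaa" already present; 2 new (q, x)
  "aalqaaqxa" → prefix "aalqaaqx" already present; 1 new (a)
  "aalqaaaaall" → prefix "aalqaaaaa" already present; 2 new (l, l)
  "aalqxl" → prefix "aalq" already present; 2 new (x, l)
  "aalqaaaqx" → prefix "aalqaaa" already present; 2 new (q, x)
  "aalqaaaaaxa" → prefix "aalqaaaaa" already present; 2 new (x, a)
  "axql" → prefix "a" already present; 3 new (x, q, l)
  "aalqaaaaaxal" → prefix "aalqaaaaaxa" already present; 1 new (l)
  "aalqqaqlal" → prefix "aalqq" already present; 5 new (a, q, l, a, l)
  "aalqaaaaaq" → prefix "aalqaaaaaq" already present; 0 new (none)
Total nodes = 12 + 2 + 4 + 4 + 1 + 7 + 0 + 9 + 2 + 1 + 2 + 2 + 2 + 2 + 3 + 1 + 5 + 0 = 59

59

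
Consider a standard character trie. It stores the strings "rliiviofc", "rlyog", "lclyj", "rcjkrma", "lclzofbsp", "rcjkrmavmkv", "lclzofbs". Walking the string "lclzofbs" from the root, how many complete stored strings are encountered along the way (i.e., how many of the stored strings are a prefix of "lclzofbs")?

1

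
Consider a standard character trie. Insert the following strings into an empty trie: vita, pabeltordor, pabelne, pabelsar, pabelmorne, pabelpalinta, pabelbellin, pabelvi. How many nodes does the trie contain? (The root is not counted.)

40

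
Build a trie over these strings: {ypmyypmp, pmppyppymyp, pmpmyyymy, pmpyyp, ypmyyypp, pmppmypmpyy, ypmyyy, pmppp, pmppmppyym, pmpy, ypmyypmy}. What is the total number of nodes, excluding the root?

45

Count nodes per top-level branch (shared prefixes stored once):
  'p'-branch (pmpmyyymy, pmppmppyym, pmppmypmpyy, pmppp, pmppyppymyp, pmpy, pmpyyp): 33 nodes
  'y'-branch (ypmyypmp, ypmyypmy, ypmyyy, ypmyyypp): 12 nodes
Sum: 45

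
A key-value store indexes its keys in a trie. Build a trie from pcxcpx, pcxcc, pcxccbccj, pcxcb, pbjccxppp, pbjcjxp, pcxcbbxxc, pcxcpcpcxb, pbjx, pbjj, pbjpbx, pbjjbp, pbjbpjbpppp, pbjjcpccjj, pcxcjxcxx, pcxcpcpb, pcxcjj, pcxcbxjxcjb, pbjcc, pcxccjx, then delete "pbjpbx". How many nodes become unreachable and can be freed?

3

A node on "pbjpbx"'s path can go only if nothing else ends at it or branches off below it.
The suffix "pbx" (3 nodes) is used only by "pbjpbx"; the node for "pbj" still has the child "c", so pruning stops there.
Nodes removed: 3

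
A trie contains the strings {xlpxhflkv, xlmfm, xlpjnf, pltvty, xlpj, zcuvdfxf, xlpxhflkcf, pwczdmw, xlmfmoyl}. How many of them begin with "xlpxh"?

2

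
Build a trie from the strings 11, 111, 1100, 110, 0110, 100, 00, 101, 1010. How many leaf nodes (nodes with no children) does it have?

Leaves are exactly the stored words that no other stored word extends.
Those words: "00", "0110", "100", "1010", "1100", "111"
Leaf count: 6

6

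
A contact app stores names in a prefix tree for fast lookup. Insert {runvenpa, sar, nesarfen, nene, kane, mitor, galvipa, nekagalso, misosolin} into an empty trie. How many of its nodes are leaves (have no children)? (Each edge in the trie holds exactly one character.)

9

Leaves are exactly the stored words that no other stored word extends.
Those words: "galvipa", "kane", "misosolin", "mitor", "nekagalso", "nene", "nesarfen", "runvenpa", "sar"
Leaf count: 9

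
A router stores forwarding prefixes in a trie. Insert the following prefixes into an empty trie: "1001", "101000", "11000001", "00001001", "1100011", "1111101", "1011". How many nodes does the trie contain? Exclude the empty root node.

For each word, the new-node count is its length minus the longest prefix already in the trie:
  "1001" → 4 new (1, 0, 0, 1)
  "101000" → prefix "10" already present; 4 new (1, 0, 0, 0)
  "11000001" → prefix "1" already present; 7 new (1, 0, 0, 0, 0, 0, 1)
  "00001001" → 8 new (0, 0, 0, 0, 1, 0, 0, 1)
  "1100011" → prefix "11000" already present; 2 new (1, 1)
  "1111101" → prefix "11" already present; 5 new (1, 1, 1, 0, 1)
  "1011" → prefix "101" already present; 1 new (1)
Total nodes = 4 + 4 + 7 + 8 + 2 + 5 + 1 = 31

31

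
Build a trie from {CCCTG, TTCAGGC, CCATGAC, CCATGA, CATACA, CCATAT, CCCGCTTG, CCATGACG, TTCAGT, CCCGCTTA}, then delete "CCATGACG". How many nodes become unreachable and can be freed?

After clearing the end-marker at "CCATGACG", prune upward until reaching a node still needed by another word.
The suffix "G" (1 node) is used only by "CCATGACG"; "CCATGAC" is itself a stored word, so pruning stops there.
Nodes removed: 1

1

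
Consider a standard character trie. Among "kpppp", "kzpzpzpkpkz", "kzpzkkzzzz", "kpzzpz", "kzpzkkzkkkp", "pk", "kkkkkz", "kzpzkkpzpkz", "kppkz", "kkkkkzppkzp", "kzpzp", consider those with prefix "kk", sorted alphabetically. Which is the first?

DFS of the "kk" subtree visits, in order: "kkkkkz", "kkkkkzppkzp"
Position 1: kkkkkz

kkkkkz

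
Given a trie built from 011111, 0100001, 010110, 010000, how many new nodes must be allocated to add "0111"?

Every character of "0111" already lies on an existing path (it is a prefix of some stored word).
No new nodes are needed: 0.

0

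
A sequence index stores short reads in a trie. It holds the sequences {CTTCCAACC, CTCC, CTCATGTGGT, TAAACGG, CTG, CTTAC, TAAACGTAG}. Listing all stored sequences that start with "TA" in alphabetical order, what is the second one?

TAAACGTAG

DFS of the "TA" subtree visits, in order: "TAAACGG", "TAAACGTAG"
The 2nd is TAAACGTAG.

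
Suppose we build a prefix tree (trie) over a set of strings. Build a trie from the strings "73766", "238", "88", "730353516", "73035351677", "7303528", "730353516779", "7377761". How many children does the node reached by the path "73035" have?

Walk "73035" from the root, arriving at one node.
Characters that immediately follow "73035" among the stored strings: {2, 3}.
That node has 2 child edges.

2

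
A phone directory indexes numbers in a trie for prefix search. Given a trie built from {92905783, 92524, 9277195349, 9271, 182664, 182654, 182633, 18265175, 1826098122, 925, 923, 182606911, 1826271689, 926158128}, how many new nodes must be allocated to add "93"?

1

Walking "93" from the root, the first 1 characters ("9") follow existing edges; "3" is the first miss.
New nodes needed: |"93"| − 1 = 2 − 1 = 1.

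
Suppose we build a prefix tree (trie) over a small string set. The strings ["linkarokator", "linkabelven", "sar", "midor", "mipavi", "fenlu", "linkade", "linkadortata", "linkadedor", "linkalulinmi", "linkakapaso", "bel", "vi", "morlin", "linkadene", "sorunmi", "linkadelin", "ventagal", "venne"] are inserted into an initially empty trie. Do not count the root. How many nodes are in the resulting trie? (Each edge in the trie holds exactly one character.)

Trace insertions, counting only characters that open a new branch:
  "linkarokator" → 12 new (l, i, n, k, a, r, o, k, a, t, o, r)
  "linkabelven" → prefix "linka" already present; 6 new (b, e, l, v, e, n)
  "sar" → 3 new (s, a, r)
  "midor" → 5 new (m, i, d, o, r)
  "mipavi" → prefix "mi" already present; 4 new (p, a, v, i)
  "fenlu" → 5 new (f, e, n, l, u)
  "linkade" → prefix "linka" already present; 2 new (d, e)
  "linkadortata" → prefix "linkad" already present; 6 new (o, r, t, a, t, a)
  "linkadedor" → prefix "linkade" already present; 3 new (d, o, r)
  "linkalulinmi" → prefix "linka" already present; 7 new (l, u, l, i, n, m, i)
  "linkakapaso" → prefix "linka" already present; 6 new (k, a, p, a, s, o)
  "bel" → 3 new (b, e, l)
  "vi" → 2 new (v, i)
  "morlin" → prefix "m" already present; 5 new (o, r, l, i, n)
  "linkadene" → prefix "linkade" already present; 2 new (n, e)
  "sorunmi" → prefix "s" already present; 6 new (o, r, u, n, m, i)
  "linkadelin" → prefix "linkade" already present; 3 new (l, i, n)
  "ventagal" → prefix "v" already present; 7 new (e, n, t, a, g, a, l)
  "venne" → prefix "ven" already present; 2 new (n, e)
Total nodes = 12 + 6 + 3 + 5 + 4 + 5 + 2 + 6 + 3 + 7 + 6 + 3 + 2 + 5 + 2 + 6 + 3 + 7 + 2 = 89

89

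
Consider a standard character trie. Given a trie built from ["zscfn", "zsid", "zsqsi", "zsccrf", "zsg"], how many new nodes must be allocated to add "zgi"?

The longest prefix of "zgi" already in the trie is "z" (length 1).
New nodes needed: |"zgi"| − 1 = 3 − 1 = 2.

2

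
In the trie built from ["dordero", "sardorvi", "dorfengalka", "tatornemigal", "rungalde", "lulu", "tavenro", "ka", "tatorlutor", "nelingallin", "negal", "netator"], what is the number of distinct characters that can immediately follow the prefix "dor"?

2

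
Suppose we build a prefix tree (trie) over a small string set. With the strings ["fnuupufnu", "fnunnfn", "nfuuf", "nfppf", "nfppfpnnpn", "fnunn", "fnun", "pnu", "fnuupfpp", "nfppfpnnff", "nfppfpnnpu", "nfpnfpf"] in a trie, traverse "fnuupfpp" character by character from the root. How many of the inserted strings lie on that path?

Walk "fnuupfpp" from the root; an end-of-word marker is hit whenever a stored word is a prefix of "fnuupfpp".
Prefixes of the query that are stored words: "fnuupfpp"
Count: 1

1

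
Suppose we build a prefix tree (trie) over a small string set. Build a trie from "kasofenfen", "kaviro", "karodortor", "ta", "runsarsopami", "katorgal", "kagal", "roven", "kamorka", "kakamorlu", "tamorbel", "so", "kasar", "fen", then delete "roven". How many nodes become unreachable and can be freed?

After clearing the end-marker at "roven", prune upward until reaching a node still needed by another word.
The suffix "oven" (4 nodes) is used only by "roven"; the node for "r" still has the child "u", so pruning stops there.
Nodes removed: 4

4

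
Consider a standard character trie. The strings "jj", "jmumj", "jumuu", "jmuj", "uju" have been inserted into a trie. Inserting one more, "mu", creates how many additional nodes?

2

Nothing in the trie begins with "m"; the whole of "mu" is new.
2 − 0 = 2 new nodes.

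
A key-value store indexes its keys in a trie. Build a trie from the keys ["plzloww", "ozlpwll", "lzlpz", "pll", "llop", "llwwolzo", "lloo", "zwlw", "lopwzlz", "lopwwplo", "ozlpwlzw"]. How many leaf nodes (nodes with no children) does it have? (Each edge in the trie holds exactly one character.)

11

A leaf is a node with no children — equivalently, the end of a word that is not a proper prefix of any other stored word.
Those words: "lloo", "llop", "llwwolzo", "lopwwplo", "lopwzlz", "lzlpz", "ozlpwll", "ozlpwlzw", "pll", "plzloww", "zwlw"
Leaf count: 11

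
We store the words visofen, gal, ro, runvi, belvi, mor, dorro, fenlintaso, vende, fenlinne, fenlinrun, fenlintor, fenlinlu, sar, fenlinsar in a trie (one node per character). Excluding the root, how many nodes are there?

Count nodes per top-level branch (shared prefixes stored once):
  'b'-branch (belvi): 5 nodes
  'd'-branch (dorro): 5 nodes
  'f'-branch (fenlinlu, fenlinne, fenlinrun, fenlinsar, fenlintaso, fenlintor): 22 nodes
  'g'-branch (gal): 3 nodes
  'm'-branch (mor): 3 nodes
  'r'-branch (ro, runvi): 6 nodes
  's'-branch (sar): 3 nodes
  'v'-branch (vende, visofen): 11 nodes
Sum: 58

58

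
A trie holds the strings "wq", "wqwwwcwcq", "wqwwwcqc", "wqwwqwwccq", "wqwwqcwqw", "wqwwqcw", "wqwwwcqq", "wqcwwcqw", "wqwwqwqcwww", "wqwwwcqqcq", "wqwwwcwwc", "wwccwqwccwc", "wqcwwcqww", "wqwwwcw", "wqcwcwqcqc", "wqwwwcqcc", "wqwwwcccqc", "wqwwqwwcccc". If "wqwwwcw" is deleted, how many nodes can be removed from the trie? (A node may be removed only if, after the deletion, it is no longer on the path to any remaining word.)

Walk "wqwwwcw" from the leaf back toward the root, removing each node that no remaining word uses.
Every node on "wqwwwcw" is still needed (e.g. by "wqwwwcwcq"), so nothing is freed.
Nodes removed: 0

0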